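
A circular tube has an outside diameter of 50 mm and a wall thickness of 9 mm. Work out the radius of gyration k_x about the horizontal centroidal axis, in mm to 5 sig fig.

Split into non-overlapping primitives; take the origin at the lower-left of the bounding box.
Outer circle: ⌀50, A = 1963.495 mm², y = 25 mm, Ī = 306796.2 mm⁴.
Bore (subtracted): ⌀32, A = 804.2477 mm², y = 25 mm, Ī = 51471.85 mm⁴.
By symmetry the centroid is at mid-height, ȳ = 25 mm.
All pieces are centred on the horizontal centroidal axis, so I = ΣĪ (holes subtracted) = 255324.3 mm⁴.
Radius of gyration: k = √(I/A) = √(255324.3 / 1159.248) = 14.84082 mm.

k_x ≈ 14.841 mm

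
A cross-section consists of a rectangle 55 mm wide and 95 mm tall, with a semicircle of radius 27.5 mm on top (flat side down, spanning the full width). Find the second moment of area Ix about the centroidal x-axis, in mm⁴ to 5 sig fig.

Ix ≈ 7.3812 × 10⁶ mm⁴

Break the section into simple shapes (no overlaps), measuring from the bottom-left corner of the bounding box.
Rectangular body: 55 × 95, A = 5 225 mm², y = 47.5 mm, Ī = 3 929 635 mm⁴.
Semicircular cap: semicircle r = 27.5, A = 1187.915 mm², y = 106.6714 mm, Ī = 62771.55 mm⁴.
Centroid: ȳ = ΣA·y / ΣA = 58.46078 mm.
Transfer each piece to the centroidal x-axis using Ī + A·d² with d = y − 58.46078:
  rectangular body: d = -10.96078 mm → contributes +4 557 360 mm⁴
  semicircular cap: d = 48.21058 mm → contributes +2 823 795 mm⁴
Total I = 7 381 155 mm⁴.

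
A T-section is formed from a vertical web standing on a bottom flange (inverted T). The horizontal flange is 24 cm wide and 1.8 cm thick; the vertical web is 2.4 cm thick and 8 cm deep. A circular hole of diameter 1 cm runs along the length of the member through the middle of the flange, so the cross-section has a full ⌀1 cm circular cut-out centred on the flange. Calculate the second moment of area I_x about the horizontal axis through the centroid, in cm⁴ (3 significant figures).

I_x ≈ 431 cm⁴

Decompose the section into non-overlapping parts with the origin at the bottom-left of its bounding rectangle.
Flange: 24 × 1.8, A = 43.2 cm², y = 0.9 cm, Ī = 11.664 cm⁴.
Web: 2.4 × 8, A = 19.2 cm², y = 5.8 cm, Ī = 102.4 cm⁴.
Hole (subtracted): ⌀1, A = 0.7854 cm², y = 0.9 cm, Ī = 0.049087 cm⁴.
Centroid: ȳ = ΣA·y / ΣA = 2.4269 cm.
Transfer each piece to the horizontal axis through the centroid using Ī + A·d² with d = y − 2.4269:
  flange: d = -1.5269 cm → contributes +112.38 cm⁴
  web: d = 3.3731 cm → contributes +320.85 cm⁴
  hole: d = -1.5269 cm → contributes −1.8802 cm⁴
Total I = 431.36 cm⁴.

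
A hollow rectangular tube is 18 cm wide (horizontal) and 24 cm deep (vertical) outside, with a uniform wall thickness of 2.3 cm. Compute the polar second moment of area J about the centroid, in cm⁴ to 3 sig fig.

Decompose the section into non-overlapping parts with the origin at the bottom-left of its bounding rectangle.
Outer rectangle: 18 × 24, A = 432 cm², y = 12 cm, Ī = 20 736 cm⁴.
Inner void (subtracted): 13.4 × 19.4, A = 259.96 cm², y = 12 cm, Ī = 8153.2 cm⁴.
By symmetry the centroid is at mid-height, ȳ = 12 cm.
All pieces are centred on the centroidal x-axis, so I = ΣĪ (holes subtracted) = 12 583 cm⁴.
Repeating about the centroidal y-axis gives I_y = 7774.1 cm⁴.
Polar second moment: J = I_x + I_y = 20 357 cm⁴.

J ≈ 2.04 × 10⁴ cm⁴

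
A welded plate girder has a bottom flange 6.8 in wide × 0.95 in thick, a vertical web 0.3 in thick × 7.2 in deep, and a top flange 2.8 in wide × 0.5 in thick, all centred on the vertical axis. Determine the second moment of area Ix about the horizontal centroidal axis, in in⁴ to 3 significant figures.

Ix ≈ 94.1 in⁴

Split into non-overlapping primitives; take the origin at the lower-left of the bounding box.
Bottom plate: 6.8 × 0.95, A = 6.46 in², y = 0.475 in, Ī = 0.48585 in⁴.
Web plate: 0.3 × 7.2, A = 2.16 in², y = 4.55 in, Ī = 9.3312 in⁴.
Top plate: 2.8 × 0.5, A = 1.4 in², y = 8.4 in, Ī = 0.029167 in⁴.
Centroid: ȳ = ΣA·y / ΣA = 2.4607 in.
Transfer each piece to the horizontal centroidal axis using Ī + A·d² with d = y − 2.4607:
  bottom plate: d = -1.9857 in → contributes +25.958 in⁴
  web plate: d = 2.0893 in → contributes +18.76 in⁴
  top plate: d = 5.9393 in → contributes +49.414 in⁴
Total I = 94.132 in⁴.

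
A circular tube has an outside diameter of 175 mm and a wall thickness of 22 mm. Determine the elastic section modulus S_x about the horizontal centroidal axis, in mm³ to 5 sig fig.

Treat the section as a set of non-overlapping primitives; coordinates are from the bounding-box lower-left.
Outer circle: ⌀175, A = 24052.82 mm², y = 87.5 mm, Ī = 46 038 598 mm⁴.
Bore (subtracted): ⌀131, A = 13478.22 mm², y = 87.5 mm, Ī = 14 456 231 mm⁴.
By symmetry the centroid is at mid-height, ȳ = 87.5 mm.
All pieces are centred on the horizontal centroidal axis, so I = ΣĪ (holes subtracted) = 31 582 367 mm⁴.
Extreme fibre distance c = 87.5 mm; S = I/c = 360941.3 mm³.

S_x ≈ 3.6094 × 10⁵ mm³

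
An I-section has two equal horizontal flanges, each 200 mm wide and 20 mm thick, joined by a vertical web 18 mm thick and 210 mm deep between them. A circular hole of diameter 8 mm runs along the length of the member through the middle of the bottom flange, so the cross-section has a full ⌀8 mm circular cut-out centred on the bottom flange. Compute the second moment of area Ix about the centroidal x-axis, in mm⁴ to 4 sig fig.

Ix ≈ 1.193 × 10⁸ mm⁴

Split into non-overlapping primitives; take the origin at the lower-left of the bounding box.
Bottom flange: 200 × 20, A = 4 000 mm², y = 10 mm, Ī = 133 333 mm⁴.
Web: 18 × 210, A = 3 780 mm², y = 125 mm, Ī = 13 891 500 mm⁴.
Top flange: 200 × 20, A = 4 000 mm², y = 240 mm, Ī = 133 333 mm⁴.
Hole (subtracted): ⌀8, A = 50.2655 mm², y = 10 mm, Ī = 201.062 mm⁴.
Centroid: ȳ = ΣA·y / ΣA = 125.493 mm.
Transfer each piece to the centroidal x-axis using Ī + A·d² with d = y − 125.493:
  bottom flange: d = -115.493 mm → contributes +53 487 690 mm⁴
  web: d = -0.49281 mm → contributes +13 892 418 mm⁴
  top flange: d = 114.507 mm → contributes +52 580 920 mm⁴
  hole: d = -115.493 mm → contributes −670 672 mm⁴
Total I = 119 290 356 mm⁴.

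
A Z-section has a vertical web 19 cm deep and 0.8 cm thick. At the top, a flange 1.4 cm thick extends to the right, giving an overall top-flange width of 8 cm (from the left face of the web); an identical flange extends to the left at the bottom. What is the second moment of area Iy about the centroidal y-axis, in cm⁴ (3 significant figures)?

Iy ≈ 410 cm⁴

Treat the section as a set of non-overlapping primitives; coordinates are from the bounding-box lower-left.
Web: 0.8 × 19, A = 15.2 cm², x = 7.6 cm, Ī = 0.81067 cm⁴.
Top flange (beyond web): 7.2 × 1.4, A = 10.08 cm², x = 11.6 cm, Ī = 43.546 cm⁴.
Bottom flange (beyond web): 7.2 × 1.4, A = 10.08 cm², x = 3.6 cm, Ī = 43.546 cm⁴.
Centroid: x̄ = ΣA·x / ΣA = 7.6 cm.
Transfer each piece to the centroidal y-axis using Ī + A·d² with d = x − 7.6:
  web: d = 0 cm → contributes +0.81067 cm⁴
  top flange (beyond web): d = 4 cm → contributes +204.83 cm⁴
  bottom flange (beyond web): d = -4 cm → contributes +204.83 cm⁴
Total I = 410.46 cm⁴.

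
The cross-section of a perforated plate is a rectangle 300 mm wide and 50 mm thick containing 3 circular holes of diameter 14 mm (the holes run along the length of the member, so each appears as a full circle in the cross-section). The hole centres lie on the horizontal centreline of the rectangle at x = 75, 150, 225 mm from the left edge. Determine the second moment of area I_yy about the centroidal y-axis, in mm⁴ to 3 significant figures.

I_yy ≈ 1.11 × 10⁸ mm⁴

Break the section into simple shapes (no overlaps), measuring from the bottom-left corner of the bounding box.
Plate: 300 × 50, A = 15 000 mm², x = 150 mm, Ī = 112 500 000 mm⁴.
Hole 1 (subtracted): ⌀14, A = 153.94 mm², x = 75 mm, Ī = 1885.7 mm⁴.
Hole 2 (subtracted): ⌀14, A = 153.94 mm², x = 150 mm, Ī = 1885.7 mm⁴.
Hole 3 (subtracted): ⌀14, A = 153.94 mm², x = 225 mm, Ī = 1885.7 mm⁴.
By symmetry the centroid is at mid-width, x̄ = 150 mm.
Transfer each piece to the centroidal y-axis using Ī + A·d² with d = x − 150:
  plate: d = 0 mm → contributes +112 500 000 mm⁴
  hole 1: d = -75 mm → contributes −867 787 mm⁴
  hole 2: d = 0 mm → contributes −1885.7 mm⁴
  hole 3: d = 75 mm → contributes −867 787 mm⁴
Total I = 110 762 540 mm⁴.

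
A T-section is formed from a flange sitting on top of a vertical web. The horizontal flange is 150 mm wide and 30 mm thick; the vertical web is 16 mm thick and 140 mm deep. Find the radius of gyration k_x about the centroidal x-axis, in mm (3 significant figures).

Decompose the section into non-overlapping parts with the origin at the bottom-left of its bounding rectangle.
Flange: 150 × 30, A = 4 500 mm², y = 155 mm, Ī = 337 500 mm⁴.
Web: 16 × 140, A = 2 240 mm², y = 70 mm, Ī = 3 658 667 mm⁴.
Centroid: ȳ = ΣA·y / ΣA = 126.75 mm.
Transfer each piece to the centroidal x-axis using Ī + A·d² with d = y − 126.75:
  flange: d = 28.249 mm → contributes +3 928 593 mm⁴
  web: d = -56.751 mm → contributes +10 872 915 mm⁴
Total I = 14 801 508 mm⁴.
Radius of gyration: k = √(I/A) = √(14 801 508 / 6 740) = 46.862 mm.

k_x ≈ 46.9 mm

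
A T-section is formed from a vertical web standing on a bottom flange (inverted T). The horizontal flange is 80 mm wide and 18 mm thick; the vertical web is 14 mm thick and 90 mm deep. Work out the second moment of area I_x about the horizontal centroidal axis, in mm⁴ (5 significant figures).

I_x ≈ 2.8489 × 10⁶ mm⁴

Decompose the section into non-overlapping parts with the origin at the bottom-left of its bounding rectangle.
Flange: 80 × 18, A = 1 440 mm², y = 9 mm, Ī = 38 880 mm⁴.
Web: 14 × 90, A = 1 260 mm², y = 63 mm, Ī = 850 500 mm⁴.
Centroid: ȳ = ΣA·y / ΣA = 34.2 mm.
Transfer each piece to the horizontal centroidal axis using Ī + A·d² with d = y − 34.2:
  flange: d = -25.2 mm → contributes +953337.6 mm⁴
  web: d = 28.8 mm → contributes +1 895 594 mm⁴
Total I = 2 848 932 mm⁴.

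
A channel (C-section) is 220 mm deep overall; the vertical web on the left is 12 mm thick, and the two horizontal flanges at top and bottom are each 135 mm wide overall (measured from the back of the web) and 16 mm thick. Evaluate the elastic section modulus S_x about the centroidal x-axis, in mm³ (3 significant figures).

Split into non-overlapping primitives; take the origin at the lower-left of the bounding box.
Web: 12 × 220, A = 2 640 mm², y = 110 mm, Ī = 10 648 000 mm⁴.
Top flange (beyond web): 123 × 16, A = 1 968 mm², y = 212 mm, Ī = 41 984 mm⁴.
Bottom flange (beyond web): 123 × 16, A = 1 968 mm², y = 8 mm, Ī = 41 984 mm⁴.
By symmetry the centroid is at mid-height, ȳ = 110 mm.
Transfer each piece to the centroidal x-axis using Ī + A·d² with d = y − 110:
  web: d = 0 mm → contributes +10 648 000 mm⁴
  top flange (beyond web): d = 102 mm → contributes +20 517 056 mm⁴
  bottom flange (beyond web): d = -102 mm → contributes +20 517 056 mm⁴
Total I = 51 682 112 mm⁴.
Extreme fibre distance c = 110 mm; S = I/c = 469 837 mm³.

S_x ≈ 4.70 × 10⁵ mm³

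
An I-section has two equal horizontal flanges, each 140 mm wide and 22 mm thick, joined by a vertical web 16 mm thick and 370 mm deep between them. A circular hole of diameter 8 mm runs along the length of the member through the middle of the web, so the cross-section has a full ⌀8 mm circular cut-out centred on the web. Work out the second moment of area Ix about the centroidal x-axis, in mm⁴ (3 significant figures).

Decompose the section into non-overlapping parts with the origin at the bottom-left of its bounding rectangle.
Bottom flange: 140 × 22, A = 3 080 mm², y = 11 mm, Ī = 124 227 mm⁴.
Web: 16 × 370, A = 5 920 mm², y = 207 mm, Ī = 67 537 333 mm⁴.
Top flange: 140 × 22, A = 3 080 mm², y = 403 mm, Ī = 124 227 mm⁴.
Hole (subtracted): ⌀8, A = 50.265 mm², y = 207 mm, Ī = 201.06 mm⁴.
By symmetry the centroid is at mid-height, ȳ = 207 mm.
Transfer each piece to the centroidal x-axis using Ī + A·d² with d = y − 207:
  bottom flange: d = -196 mm → contributes +118 445 507 mm⁴
  web: d = 0 mm → contributes +67 537 333 mm⁴
  top flange: d = 196 mm → contributes +118 445 507 mm⁴
  hole: d = 0 mm → contributes −201.06 mm⁴
Total I = 304 428 146 mm⁴.

Ix ≈ 3.04 × 10⁸ mm⁴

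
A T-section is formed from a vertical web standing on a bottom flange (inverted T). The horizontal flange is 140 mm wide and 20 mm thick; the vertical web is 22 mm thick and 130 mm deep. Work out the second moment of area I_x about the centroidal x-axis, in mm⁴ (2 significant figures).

Treat the section as a set of non-overlapping primitives; coordinates are from the bounding-box lower-left.
Flange: 140 × 20, A = 2 800 mm², y = 10 mm, Ī = 93 333 mm⁴.
Web: 22 × 130, A = 2 860 mm², y = 85 mm, Ī = 4 027 833 mm⁴.
Centroid: ȳ = ΣA·y / ΣA = 47.9 mm.
Transfer each piece to the centroidal x-axis using Ī + A·d² with d = y − 47.9:
  flange: d = -37.9 mm → contributes +4 114 756 mm⁴
  web: d = 37.1 mm → contributes +7 964 891 mm⁴
Total I = 12 079 647 mm⁴.

I_x ≈ 1.2 × 10⁷ mm⁴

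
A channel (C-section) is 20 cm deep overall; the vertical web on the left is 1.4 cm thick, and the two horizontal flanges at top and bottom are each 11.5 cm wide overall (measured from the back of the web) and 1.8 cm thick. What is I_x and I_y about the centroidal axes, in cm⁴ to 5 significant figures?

I_x ≈ 3954.1 cm⁴, I_y ≈ 836.66 cm⁴

Break the section into simple shapes (no overlaps), measuring from the bottom-left corner of the bounding box.
Web: 1.4 × 20, A = 28 cm², y = 10 cm, Ī = 933.3333 cm⁴.
Top flange (beyond web): 10.1 × 1.8, A = 18.18 cm², y = 19.1 cm, Ī = 4.9086 cm⁴.
Bottom flange (beyond web): 10.1 × 1.8, A = 18.18 cm², y = 0.9 cm, Ī = 4.9086 cm⁴.
By symmetry the centroid is at mid-height, ȳ = 10 cm.
Transfer each piece to the centroidal x-axis using Ī + A·d² with d = y − 10:
  web: d = 0 cm → contributes +933.3333 cm⁴
  top flange (beyond web): d = 9.1 cm → contributes +1510.394 cm⁴
  bottom flange (beyond web): d = -9.1 cm → contributes +1510.394 cm⁴
Total I = 3954.122 cm⁴.
For the y-axis: x̄ = 3.948446 cm.
Repeating about the centroidal y-axis gives I_y = 836.6635 cm⁴.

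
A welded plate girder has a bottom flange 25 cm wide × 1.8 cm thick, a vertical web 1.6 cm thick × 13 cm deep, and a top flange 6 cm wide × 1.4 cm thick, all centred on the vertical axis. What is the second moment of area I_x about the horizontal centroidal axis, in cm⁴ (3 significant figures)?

I_x ≈ 2210 cm⁴

Break the section into simple shapes (no overlaps), measuring from the bottom-left corner of the bounding box.
Bottom plate: 25 × 1.8, A = 45 cm², y = 0.9 cm, Ī = 12.15 cm⁴.
Web plate: 1.6 × 13, A = 20.8 cm², y = 8.3 cm, Ī = 292.93 cm⁴.
Top plate: 6 × 1.4, A = 8.4 cm², y = 15.5 cm, Ī = 1.372 cm⁴.
Centroid: ȳ = ΣA·y / ΣA = 4.6272 cm.
Transfer each piece to the horizontal centroidal axis using Ī + A·d² with d = y − 4.6272:
  bottom plate: d = -3.7272 cm → contributes +637.3 cm⁴
  web plate: d = 3.6728 cm → contributes +573.51 cm⁴
  top plate: d = 10.873 cm → contributes +994.4 cm⁴
Total I = 2205.2 cm⁴.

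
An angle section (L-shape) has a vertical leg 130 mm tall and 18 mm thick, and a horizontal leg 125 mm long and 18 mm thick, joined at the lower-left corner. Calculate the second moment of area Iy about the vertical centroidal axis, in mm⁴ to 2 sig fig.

Iy ≈ 6.0 × 10⁶ mm⁴

Break the section into simple shapes (no overlaps), measuring from the bottom-left corner of the bounding box.
Vertical leg: 18 × 130, A = 2 340 mm², x = 9 mm, Ī = 63 180 mm⁴.
Horizontal leg (remainder): 107 × 18, A = 1 926 mm², x = 71.5 mm, Ī = 1 837 565 mm⁴.
Centroid: x̄ = ΣA·x / ΣA = 37.22 mm.
Transfer each piece to the vertical centroidal axis using Ī + A·d² with d = x − 37.22:
  vertical leg: d = -28.22 mm → contributes +1 926 325 mm⁴
  horizontal leg (remainder): d = 34.28 mm → contributes +4 101 199 mm⁴
Total I = 6 027 525 mm⁴.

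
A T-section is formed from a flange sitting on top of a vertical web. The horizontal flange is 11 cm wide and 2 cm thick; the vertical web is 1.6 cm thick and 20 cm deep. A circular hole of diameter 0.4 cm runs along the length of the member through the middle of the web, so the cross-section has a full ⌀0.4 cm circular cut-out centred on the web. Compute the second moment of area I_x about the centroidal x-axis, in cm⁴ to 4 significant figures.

I_x ≈ 2649 cm⁴

Split into non-overlapping primitives; take the origin at the lower-left of the bounding box.
Flange: 11 × 2, A = 22 cm², y = 21 cm, Ī = 7.33333 cm⁴.
Web: 1.6 × 20, A = 32 cm², y = 10 cm, Ī = 1066.67 cm⁴.
Hole (subtracted): ⌀0.4, A = 0.125664 cm², y = 10 cm, Ī = 0.00125664 cm⁴.
Centroid: ȳ = ΣA·y / ΣA = 14.4919 cm.
Transfer each piece to the centroidal x-axis using Ī + A·d² with d = y − 14.4919:
  flange: d = 6.50807 cm → contributes +939.141 cm⁴
  web: d = -4.49193 cm → contributes +1712.35 cm⁴
  hole: d = -4.49193 cm → contributes −2.53683 cm⁴
Total I = 2648.95 cm⁴.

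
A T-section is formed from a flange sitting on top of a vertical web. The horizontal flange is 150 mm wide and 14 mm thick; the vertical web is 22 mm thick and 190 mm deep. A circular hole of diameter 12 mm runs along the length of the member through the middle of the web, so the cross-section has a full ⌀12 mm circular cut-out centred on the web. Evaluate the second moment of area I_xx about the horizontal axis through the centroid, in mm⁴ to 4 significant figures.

Split into non-overlapping primitives; take the origin at the lower-left of the bounding box.
Flange: 150 × 14, A = 2 100 mm², y = 197 mm, Ī = 34 300 mm⁴.
Web: 22 × 190, A = 4 180 mm², y = 95 mm, Ī = 12 574 833 mm⁴.
Hole (subtracted): ⌀12, A = 113.097 mm², y = 95 mm, Ī = 1017.88 mm⁴.
Centroid: ȳ = ΣA·y / ΣA = 129.734 mm.
Transfer each piece to the horizontal axis through the centroid using Ī + A·d² with d = y − 129.734:
  flange: d = 67.2662 mm → contributes +9 536 256 mm⁴
  web: d = -34.7338 mm → contributes +17 617 741 mm⁴
  hole: d = -34.7338 mm → contributes −137 463 mm⁴
Total I = 27 016 534 mm⁴.

I_xx ≈ 2.702 × 10⁷ mm⁴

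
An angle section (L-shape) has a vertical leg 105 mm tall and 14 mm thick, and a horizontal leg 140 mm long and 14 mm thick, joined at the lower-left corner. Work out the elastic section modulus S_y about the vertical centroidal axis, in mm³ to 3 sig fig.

Decompose the section into non-overlapping parts with the origin at the bottom-left of its bounding rectangle.
Vertical leg: 14 × 105, A = 1 470 mm², x = 7 mm, Ī = 24 010 mm⁴.
Horizontal leg (remainder): 126 × 14, A = 1 764 mm², x = 77 mm, Ī = 2 333 772 mm⁴.
Centroid: x̄ = ΣA·x / ΣA = 45.182 mm.
Transfer each piece to the vertical centroidal axis using Ī + A·d² with d = x − 45.182:
  vertical leg: d = -38.182 mm → contributes +2 167 051 mm⁴
  horizontal leg (remainder): d = 31.818 mm → contributes +4 119 640 mm⁴
Total I = 6 286 691 mm⁴.
Extreme fibre distance c = 94.818 mm; S = I/c = 66 303 mm³.

S_y ≈ 6.63 × 10⁴ mm³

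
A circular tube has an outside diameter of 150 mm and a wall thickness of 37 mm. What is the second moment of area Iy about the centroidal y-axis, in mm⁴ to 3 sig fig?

Iy ≈ 2.32 × 10⁷ mm⁴

Break the section into simple shapes (no overlaps), measuring from the bottom-left corner of the bounding box.
Outer circle: ⌀150, A = 17 671 mm², x = 75 mm, Ī = 24 850 489 mm⁴.
Bore (subtracted): ⌀76, A = 4536.5 mm², x = 75 mm, Ī = 1 637 662 mm⁴.
By symmetry the centroid is at mid-width, x̄ = 75 mm.
All pieces are centred on the centroidal y-axis, so I = ΣĪ (holes subtracted) = 23 212 827 mm⁴.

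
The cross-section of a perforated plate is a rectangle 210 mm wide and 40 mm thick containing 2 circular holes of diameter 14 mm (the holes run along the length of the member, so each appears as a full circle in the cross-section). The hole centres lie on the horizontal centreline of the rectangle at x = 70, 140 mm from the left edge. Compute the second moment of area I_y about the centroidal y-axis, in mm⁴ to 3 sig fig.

I_y ≈ 3.05 × 10⁷ mm⁴

Treat the section as a set of non-overlapping primitives; coordinates are from the bounding-box lower-left.
Plate: 210 × 40, A = 8 400 mm², x = 105 mm, Ī = 30 870 000 mm⁴.
Hole 1 (subtracted): ⌀14, A = 153.94 mm², x = 70 mm, Ī = 1885.7 mm⁴.
Hole 2 (subtracted): ⌀14, A = 153.94 mm², x = 140 mm, Ī = 1885.7 mm⁴.
By symmetry the centroid is at mid-width, x̄ = 105 mm.
Transfer each piece to the centroidal y-axis using Ī + A·d² with d = x − 105:
  plate: d = 0 mm → contributes +30 870 000 mm⁴
  hole 1: d = -35 mm → contributes −190 460 mm⁴
  hole 2: d = 35 mm → contributes −190 460 mm⁴
Total I = 30 489 080 mm⁴.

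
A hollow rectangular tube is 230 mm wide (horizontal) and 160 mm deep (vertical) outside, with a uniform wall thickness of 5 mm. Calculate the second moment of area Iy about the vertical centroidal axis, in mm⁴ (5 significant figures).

Iy ≈ 2.9127 × 10⁷ mm⁴

Split into non-overlapping primitives; take the origin at the lower-left of the bounding box.
Outer rectangle: 230 × 160, A = 36 800 mm², x = 115 mm, Ī = 162 226 667 mm⁴.
Inner void (subtracted): 220 × 150, A = 33 000 mm², x = 115 mm, Ī = 133 100 000 mm⁴.
By symmetry the centroid is at mid-width, x̄ = 115 mm.
All pieces are centred on the vertical centroidal axis, so I = ΣĪ (holes subtracted) = 29 126 667 mm⁴.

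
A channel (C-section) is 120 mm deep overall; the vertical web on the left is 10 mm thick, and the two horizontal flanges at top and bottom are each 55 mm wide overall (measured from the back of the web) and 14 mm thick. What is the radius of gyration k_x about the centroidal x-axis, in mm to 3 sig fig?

Decompose the section into non-overlapping parts with the origin at the bottom-left of its bounding rectangle.
Web: 10 × 120, A = 1 200 mm², y = 60 mm, Ī = 1 440 000 mm⁴.
Top flange (beyond web): 45 × 14, A = 630 mm², y = 113 mm, Ī = 10 290 mm⁴.
Bottom flange (beyond web): 45 × 14, A = 630 mm², y = 7 mm, Ī = 10 290 mm⁴.
By symmetry the centroid is at mid-height, ȳ = 60 mm.
Transfer each piece to the centroidal x-axis using Ī + A·d² with d = y − 60:
  web: d = 0 mm → contributes +1 440 000 mm⁴
  top flange (beyond web): d = 53 mm → contributes +1 779 960 mm⁴
  bottom flange (beyond web): d = -53 mm → contributes +1 779 960 mm⁴
Total I = 4 999 920 mm⁴.
Radius of gyration: k = √(I/A) = √(4 999 920 / 2 460) = 45.083 mm.

k_x ≈ 45.1 mm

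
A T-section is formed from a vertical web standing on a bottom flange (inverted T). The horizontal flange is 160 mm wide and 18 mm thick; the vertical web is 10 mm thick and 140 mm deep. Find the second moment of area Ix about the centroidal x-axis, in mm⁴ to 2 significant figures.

Break the section into simple shapes (no overlaps), measuring from the bottom-left corner of the bounding box.
Flange: 160 × 18, A = 2 880 mm², y = 9 mm, Ī = 77 760 mm⁴.
Web: 10 × 140, A = 1 400 mm², y = 88 mm, Ī = 2 286 667 mm⁴.
Centroid: ȳ = ΣA·y / ΣA = 34.84 mm.
Transfer each piece to the centroidal x-axis using Ī + A·d² with d = y − 34.84:
  flange: d = -25.84 mm → contributes +2 000 919 mm⁴
  web: d = 53.16 mm → contributes +6 242 880 mm⁴
Total I = 8 243 799 mm⁴.

Ix ≈ 8.2 × 10⁶ mm⁴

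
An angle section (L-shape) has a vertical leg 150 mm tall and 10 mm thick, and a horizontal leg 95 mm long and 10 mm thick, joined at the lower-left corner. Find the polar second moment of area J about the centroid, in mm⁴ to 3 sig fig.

J ≈ 7.23 × 10⁶ mm⁴

Decompose the section into non-overlapping parts with the origin at the bottom-left of its bounding rectangle.
Vertical leg: 10 × 150, A = 1 500 mm², y = 75 mm, Ī = 2 812 500 mm⁴.
Horizontal leg (remainder): 85 × 10, A = 850 mm², y = 5 mm, Ī = 7083.3 mm⁴.
Centroid: ȳ = ΣA·y / ΣA = 49.681 mm.
Transfer each piece to the centroidal x-axis using Ī + A·d² with d = y − 49.681:
  vertical leg: d = 25.319 mm → contributes +3 774 089 mm⁴
  horizontal leg (remainder): d = -44.681 mm → contributes +1 704 005 mm⁴
Total I = 5 478 094 mm⁴.
For the y-axis: x̄ = 22.181 mm.
Repeating about the centroidal y-axis gives I_y = 1 748 406 mm⁴.
Polar second moment: J = I_x + I_y = 7 226 500 mm⁴.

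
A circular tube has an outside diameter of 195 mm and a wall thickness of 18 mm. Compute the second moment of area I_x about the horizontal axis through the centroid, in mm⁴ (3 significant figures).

I_x ≈ 3.96 × 10⁷ mm⁴

Split into non-overlapping primitives; take the origin at the lower-left of the bounding box.
Outer circle: ⌀195, A = 29 865 mm², y = 97.5 mm, Ī = 70 975 481 mm⁴.
Bore (subtracted): ⌀159, A = 19 856 mm², y = 97.5 mm, Ī = 31 373 170 mm⁴.
By symmetry the centroid is at mid-height, ȳ = 97.5 mm.
All pieces are centred on the horizontal axis through the centroid, so I = ΣĪ (holes subtracted) = 39 602 311 mm⁴.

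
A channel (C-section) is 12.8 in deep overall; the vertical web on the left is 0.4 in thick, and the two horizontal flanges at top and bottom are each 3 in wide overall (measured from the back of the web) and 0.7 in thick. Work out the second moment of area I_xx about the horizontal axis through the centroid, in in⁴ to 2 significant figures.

I_xx ≈ 200 in⁴

Break the section into simple shapes (no overlaps), measuring from the bottom-left corner of the bounding box.
Web: 0.4 × 12.8, A = 5.12 in², y = 6.4 in, Ī = 69.91 in⁴.
Top flange (beyond web): 2.6 × 0.7, A = 1.82 in², y = 12.45 in, Ī = 0.07432 in⁴.
Bottom flange (beyond web): 2.6 × 0.7, A = 1.82 in², y = 0.35 in, Ī = 0.07432 in⁴.
By symmetry the centroid is at mid-height, ȳ = 6.4 in.
Transfer each piece to the horizontal axis through the centroid using Ī + A·d² with d = y − 6.4:
  web: d = 0 in → contributes +69.91 in⁴
  top flange (beyond web): d = 6.05 in → contributes +66.69 in⁴
  bottom flange (beyond web): d = -6.05 in → contributes +66.69 in⁴
Total I = 203.3 in⁴.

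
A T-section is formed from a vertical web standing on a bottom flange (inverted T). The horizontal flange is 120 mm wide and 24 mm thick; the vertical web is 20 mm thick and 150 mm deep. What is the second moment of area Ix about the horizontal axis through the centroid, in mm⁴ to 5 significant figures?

Ix ≈ 1.6885 × 10⁷ mm⁴

Split into non-overlapping primitives; take the origin at the lower-left of the bounding box.
Flange: 120 × 24, A = 2 880 mm², y = 12 mm, Ī = 138 240 mm⁴.
Web: 20 × 150, A = 3 000 mm², y = 99 mm, Ī = 5 625 000 mm⁴.
Centroid: ȳ = ΣA·y / ΣA = 56.38776 mm.
Transfer each piece to the horizontal axis through the centroid using Ī + A·d² with d = y − 56.38776:
  flange: d = -44.38776 mm → contributes +5 812 626 mm⁴
  web: d = 42.61224 mm → contributes +11 072 410 mm⁴
Total I = 16 885 036 mm⁴.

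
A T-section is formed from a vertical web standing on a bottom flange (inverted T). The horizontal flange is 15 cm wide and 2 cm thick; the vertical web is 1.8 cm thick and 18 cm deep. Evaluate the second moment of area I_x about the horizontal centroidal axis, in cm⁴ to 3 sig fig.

Treat the section as a set of non-overlapping primitives; coordinates are from the bounding-box lower-left.
Flange: 15 × 2, A = 30 cm², y = 1 cm, Ī = 10 cm⁴.
Web: 1.8 × 18, A = 32.4 cm², y = 11 cm, Ī = 874.8 cm⁴.
Centroid: ȳ = ΣA·y / ΣA = 6.1923 cm.
Transfer each piece to the horizontal centroidal axis using Ī + A·d² with d = y − 6.1923:
  flange: d = -5.1923 cm → contributes +818.8 cm⁴
  web: d = 4.8077 cm → contributes +1623.7 cm⁴
Total I = 2442.5 cm⁴.

I_x ≈ 2440 cm⁴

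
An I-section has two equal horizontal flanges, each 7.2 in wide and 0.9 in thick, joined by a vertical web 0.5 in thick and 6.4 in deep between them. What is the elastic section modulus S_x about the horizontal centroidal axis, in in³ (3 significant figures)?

Split into non-overlapping primitives; take the origin at the lower-left of the bounding box.
Bottom flange: 7.2 × 0.9, A = 6.48 in², y = 0.45 in, Ī = 0.4374 in⁴.
Web: 0.5 × 6.4, A = 3.2 in², y = 4.1 in, Ī = 10.923 in⁴.
Top flange: 7.2 × 0.9, A = 6.48 in², y = 7.75 in, Ī = 0.4374 in⁴.
By symmetry the centroid is at mid-height, ȳ = 4.1 in.
Transfer each piece to the horizontal centroidal axis using Ī + A·d² with d = y − 4.1:
  bottom flange: d = -3.65 in → contributes +86.767 in⁴
  web: d = 0 in → contributes +10.923 in⁴
  top flange: d = 3.65 in → contributes +86.767 in⁴
Total I = 184.46 in⁴.
Extreme fibre distance c = 4.1 in; S = I/c = 44.99 in³.

S_x ≈ 45.0 in³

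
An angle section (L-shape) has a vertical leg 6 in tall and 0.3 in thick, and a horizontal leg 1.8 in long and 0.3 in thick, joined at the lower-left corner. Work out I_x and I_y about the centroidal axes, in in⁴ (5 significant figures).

I_x ≈ 8.3275 in⁴, I_y ≈ 0.38948 in⁴

Break the section into simple shapes (no overlaps), measuring from the bottom-left corner of the bounding box.
Vertical leg: 0.3 × 6, A = 1.8 in², y = 3 in, Ī = 5.4 in⁴.
Horizontal leg (remainder): 1.5 × 0.3, A = 0.45 in², y = 0.15 in, Ī = 0.003375 in⁴.
Centroid: ȳ = ΣA·y / ΣA = 2.43 in.
Transfer each piece to the centroidal x-axis using Ī + A·d² with d = y − 2.43:
  vertical leg: d = 0.57 in → contributes +5.98482 in⁴
  horizontal leg (remainder): d = -2.28 in → contributes +2.342655 in⁴
Total I = 8.327475 in⁴.
For the y-axis: x̄ = 0.33 in.
Repeating about the centroidal y-axis gives I_y = 0.389475 in⁴.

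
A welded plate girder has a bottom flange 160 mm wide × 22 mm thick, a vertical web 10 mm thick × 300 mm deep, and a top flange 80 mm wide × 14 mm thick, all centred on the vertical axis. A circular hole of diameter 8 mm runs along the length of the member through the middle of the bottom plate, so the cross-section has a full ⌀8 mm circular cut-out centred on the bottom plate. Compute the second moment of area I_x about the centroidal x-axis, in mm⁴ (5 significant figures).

Decompose the section into non-overlapping parts with the origin at the bottom-left of its bounding rectangle.
Bottom plate: 160 × 22, A = 3 520 mm², y = 11 mm, Ī = 141973.3 mm⁴.
Web plate: 10 × 300, A = 3 000 mm², y = 172 mm, Ī = 22 500 000 mm⁴.
Top plate: 80 × 14, A = 1 120 mm², y = 329 mm, Ī = 18293.33 mm⁴.
Hole (subtracted): ⌀8, A = 50.26548 mm², y = 11 mm, Ī = 201.0619 mm⁴.
Centroid: ȳ = ΣA·y / ΣA = 121.5651 mm.
Transfer each piece to the centroidal x-axis using Ī + A·d² with d = y − 121.5651:
  bottom plate: d = -110.5651 mm → contributes +43 172 736 mm⁴
  web plate: d = 50.43487 mm → contributes +30 131 028 mm⁴
  top plate: d = 207.4349 mm → contributes +48 211 025 mm⁴
  hole: d = -110.5651 mm → contributes −614678.9 mm⁴
Total I = 120 900 109 mm⁴.

I_x ≈ 1.2090 × 10⁸ mm⁴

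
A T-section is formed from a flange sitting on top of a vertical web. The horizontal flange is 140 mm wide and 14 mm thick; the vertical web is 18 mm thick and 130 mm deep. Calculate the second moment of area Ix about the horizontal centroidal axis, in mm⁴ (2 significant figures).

Treat the section as a set of non-overlapping primitives; coordinates are from the bounding-box lower-left.
Flange: 140 × 14, A = 1 960 mm², y = 137 mm, Ī = 32 013 mm⁴.
Web: 18 × 130, A = 2 340 mm², y = 65 mm, Ī = 3 295 500 mm⁴.
Centroid: ȳ = ΣA·y / ΣA = 97.82 mm.
Transfer each piece to the horizontal centroidal axis using Ī + A·d² with d = y − 97.82:
  flange: d = 39.18 mm → contributes +3 040 970 mm⁴
  web: d = -32.82 mm → contributes +5 815 822 mm⁴
Total I = 8 856 792 mm⁴.

Ix ≈ 8.9 × 10⁶ mm⁴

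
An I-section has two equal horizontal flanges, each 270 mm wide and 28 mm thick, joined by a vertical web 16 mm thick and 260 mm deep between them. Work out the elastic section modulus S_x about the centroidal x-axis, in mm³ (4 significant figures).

S_x ≈ 2.139 × 10⁶ mm³

Decompose the section into non-overlapping parts with the origin at the bottom-left of its bounding rectangle.
Bottom flange: 270 × 28, A = 7 560 mm², y = 14 mm, Ī = 493 920 mm⁴.
Web: 16 × 260, A = 4 160 mm², y = 158 mm, Ī = 23 434 667 mm⁴.
Top flange: 270 × 28, A = 7 560 mm², y = 302 mm, Ī = 493 920 mm⁴.
By symmetry the centroid is at mid-height, ȳ = 158 mm.
Transfer each piece to the centroidal x-axis using Ī + A·d² with d = y − 158:
  bottom flange: d = -144 mm → contributes +157 258 080 mm⁴
  web: d = 0 mm → contributes +23 434 667 mm⁴
  top flange: d = 144 mm → contributes +157 258 080 mm⁴
Total I = 337 950 827 mm⁴.
Extreme fibre distance c = 158 mm; S = I/c = 2 138 929 mm³.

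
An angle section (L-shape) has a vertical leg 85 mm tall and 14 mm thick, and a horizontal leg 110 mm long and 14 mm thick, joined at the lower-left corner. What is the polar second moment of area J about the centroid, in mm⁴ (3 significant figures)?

Decompose the section into non-overlapping parts with the origin at the bottom-left of its bounding rectangle.
Vertical leg: 14 × 85, A = 1 190 mm², y = 42.5 mm, Ī = 716 479 mm⁴.
Horizontal leg (remainder): 96 × 14, A = 1 344 mm², y = 7 mm, Ī = 21 952 mm⁴.
Centroid: ȳ = ΣA·y / ΣA = 23.671 mm.
Transfer each piece to the centroidal x-axis using Ī + A·d² with d = y − 23.671:
  vertical leg: d = 18.829 mm → contributes +1 138 359 mm⁴
  horizontal leg (remainder): d = -16.671 mm → contributes +395 492 mm⁴
Total I = 1 533 851 mm⁴.
For the y-axis: x̄ = 36.171 mm.
Repeating about the centroidal y-axis gives I_y = 2 960 888 mm⁴.
Polar second moment: J = I_x + I_y = 4 494 739 mm⁴.

J ≈ 4.49 × 10⁶ mm⁴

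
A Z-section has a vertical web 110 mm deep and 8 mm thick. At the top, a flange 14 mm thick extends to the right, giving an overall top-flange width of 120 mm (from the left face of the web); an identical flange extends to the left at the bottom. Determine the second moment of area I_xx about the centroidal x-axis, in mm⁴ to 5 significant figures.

I_xx ≈ 8.1639 × 10⁶ mm⁴

Decompose the section into non-overlapping parts with the origin at the bottom-left of its bounding rectangle.
Web: 8 × 110, A = 880 mm², y = 55 mm, Ī = 887333.3 mm⁴.
Top flange (beyond web): 112 × 14, A = 1 568 mm², y = 103 mm, Ī = 25610.67 mm⁴.
Bottom flange (beyond web): 112 × 14, A = 1 568 mm², y = 7 mm, Ī = 25610.67 mm⁴.
Centroid: ȳ = ΣA·y / ΣA = 55 mm.
Transfer each piece to the centroidal x-axis using Ī + A·d² with d = y − 55:
  web: d = 0 mm → contributes +887333.3 mm⁴
  top flange (beyond web): d = 48 mm → contributes +3 638 283 mm⁴
  bottom flange (beyond web): d = -48 mm → contributes +3 638 283 mm⁴
Total I = 8 163 899 mm⁴.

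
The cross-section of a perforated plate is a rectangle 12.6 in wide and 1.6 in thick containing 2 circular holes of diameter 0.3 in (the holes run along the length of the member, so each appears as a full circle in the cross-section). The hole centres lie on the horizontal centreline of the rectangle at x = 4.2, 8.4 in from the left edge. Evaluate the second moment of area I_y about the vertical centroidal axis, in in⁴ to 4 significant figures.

Break the section into simple shapes (no overlaps), measuring from the bottom-left corner of the bounding box.
Plate: 12.6 × 1.6, A = 20.16 in², x = 6.3 in, Ī = 266.717 in⁴.
Hole 1 (subtracted): ⌀0.3, A = 0.0706858 in², x = 4.2 in, Ī = 0.000397608 in⁴.
Hole 2 (subtracted): ⌀0.3, A = 0.0706858 in², x = 8.4 in, Ī = 0.000397608 in⁴.
By symmetry the centroid is at mid-width, x̄ = 6.3 in.
Transfer each piece to the vertical centroidal axis using Ī + A·d² with d = x − 6.3:
  plate: d = 0 in → contributes +266.717 in⁴
  hole 1: d = -2.1 in → contributes −0.312122 in⁴
  hole 2: d = 2.1 in → contributes −0.312122 in⁴
Total I = 266.093 in⁴.

I_y ≈ 266.1 in⁴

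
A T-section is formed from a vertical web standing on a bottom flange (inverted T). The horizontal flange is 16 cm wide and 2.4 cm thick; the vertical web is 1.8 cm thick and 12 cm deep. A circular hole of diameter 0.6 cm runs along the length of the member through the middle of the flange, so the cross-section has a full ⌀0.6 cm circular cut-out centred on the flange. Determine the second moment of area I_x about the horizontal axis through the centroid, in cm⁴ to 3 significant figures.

I_x ≈ 992 cm⁴

Decompose the section into non-overlapping parts with the origin at the bottom-left of its bounding rectangle.
Flange: 16 × 2.4, A = 38.4 cm², y = 1.2 cm, Ī = 18.432 cm⁴.
Web: 1.8 × 12, A = 21.6 cm², y = 8.4 cm, Ī = 259.2 cm⁴.
Hole (subtracted): ⌀0.6, A = 0.28274 cm², y = 1.2 cm, Ī = 0.0063617 cm⁴.
Centroid: ȳ = ΣA·y / ΣA = 3.8043 cm.
Transfer each piece to the horizontal axis through the centroid using Ī + A·d² with d = y − 3.8043:
  flange: d = -2.6043 cm → contributes +278.87 cm⁴
  web: d = 4.5957 cm → contributes +715.41 cm⁴
  hole: d = -2.6043 cm → contributes −1.924 cm⁴
Total I = 992.35 cm⁴.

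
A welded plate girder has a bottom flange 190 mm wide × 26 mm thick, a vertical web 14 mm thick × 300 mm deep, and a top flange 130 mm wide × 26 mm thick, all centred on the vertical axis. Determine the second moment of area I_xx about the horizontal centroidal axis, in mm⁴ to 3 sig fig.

Decompose the section into non-overlapping parts with the origin at the bottom-left of its bounding rectangle.
Bottom plate: 190 × 26, A = 4 940 mm², y = 13 mm, Ī = 278 287 mm⁴.
Web plate: 14 × 300, A = 4 200 mm², y = 176 mm, Ī = 31 500 000 mm⁴.
Top plate: 130 × 26, A = 3 380 mm², y = 339 mm, Ī = 190 407 mm⁴.
Centroid: ȳ = ΣA·y / ΣA = 155.69 mm.
Transfer each piece to the horizontal centroidal axis using Ī + A·d² with d = y − 155.69:
  bottom plate: d = -142.69 mm → contributes +100 858 976 mm⁴
  web plate: d = 20.31 mm → contributes +33 232 467 mm⁴
  top plate: d = 183.31 mm → contributes +113 766 928 mm⁴
Total I = 247 858 371 mm⁴.

I_xx ≈ 2.48 × 10⁸ mm⁴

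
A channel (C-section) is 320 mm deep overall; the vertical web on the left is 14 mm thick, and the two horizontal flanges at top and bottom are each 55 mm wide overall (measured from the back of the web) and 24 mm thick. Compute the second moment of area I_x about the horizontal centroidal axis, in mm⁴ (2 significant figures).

I_x ≈ 8.1 × 10⁷ mm⁴

Treat the section as a set of non-overlapping primitives; coordinates are from the bounding-box lower-left.
Web: 14 × 320, A = 4 480 mm², y = 160 mm, Ī = 38 229 333 mm⁴.
Top flange (beyond web): 41 × 24, A = 984 mm², y = 308 mm, Ī = 47 232 mm⁴.
Bottom flange (beyond web): 41 × 24, A = 984 mm², y = 12 mm, Ī = 47 232 mm⁴.
By symmetry the centroid is at mid-height, ȳ = 160 mm.
Transfer each piece to the horizontal centroidal axis using Ī + A·d² with d = y − 160:
  web: d = 0 mm → contributes +38 229 333 mm⁴
  top flange (beyond web): d = 148 mm → contributes +21 600 768 mm⁴
  bottom flange (beyond web): d = -148 mm → contributes +21 600 768 mm⁴
Total I = 81 430 869 mm⁴.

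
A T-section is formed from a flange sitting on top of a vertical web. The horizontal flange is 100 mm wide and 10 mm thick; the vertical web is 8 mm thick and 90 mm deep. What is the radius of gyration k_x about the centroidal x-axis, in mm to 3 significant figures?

Split into non-overlapping primitives; take the origin at the lower-left of the bounding box.
Flange: 100 × 10, A = 1 000 mm², y = 95 mm, Ī = 8333.3 mm⁴.
Web: 8 × 90, A = 720 mm², y = 45 mm, Ī = 486 000 mm⁴.
Centroid: ȳ = ΣA·y / ΣA = 74.07 mm.
Transfer each piece to the centroidal x-axis using Ī + A·d² with d = y − 74.07:
  flange: d = 20.93 mm → contributes +446 408 mm⁴
  web: d = -29.07 mm → contributes +1 094 437 mm⁴
Total I = 1 540 845 mm⁴.
Radius of gyration: k = √(I/A) = √(1 540 845 / 1 720) = 29.931 mm.

k_x ≈ 29.9 mm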